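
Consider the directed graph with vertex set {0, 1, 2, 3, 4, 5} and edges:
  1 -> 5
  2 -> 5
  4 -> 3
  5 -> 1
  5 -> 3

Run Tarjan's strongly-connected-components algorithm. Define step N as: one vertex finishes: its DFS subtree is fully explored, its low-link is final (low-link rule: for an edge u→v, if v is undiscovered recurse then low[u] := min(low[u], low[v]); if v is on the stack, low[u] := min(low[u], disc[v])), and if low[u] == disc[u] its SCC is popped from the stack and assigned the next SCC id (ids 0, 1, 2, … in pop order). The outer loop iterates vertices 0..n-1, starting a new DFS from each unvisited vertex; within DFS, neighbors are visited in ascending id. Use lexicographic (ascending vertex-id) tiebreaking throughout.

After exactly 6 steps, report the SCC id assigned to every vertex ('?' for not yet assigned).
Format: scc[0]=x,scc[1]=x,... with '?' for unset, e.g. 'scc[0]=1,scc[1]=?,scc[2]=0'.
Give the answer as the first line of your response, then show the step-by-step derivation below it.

scc[0]=0,scc[1]=2,scc[2]=3,scc[3]=1,scc[4]=4,scc[5]=2

step 1: low=(low[0]=0,low[1]=?,low[2]=?,low[3]=?,low[4]=?,low[5]=?); scc=(scc[0]=0,scc[1]=?,scc[2]=?,scc[3]=?,scc[4]=?,scc[5]=?)
step 2: low=(low[0]=0,low[1]=1,low[2]=?,low[3]=3,low[4]=?,low[5]=1); scc=(scc[0]=0,scc[1]=?,scc[2]=?,scc[3]=1,scc[4]=?,scc[5]=?)
step 3: low=(low[0]=0,low[1]=1,low[2]=?,low[3]=3,low[4]=?,low[5]=1); scc=(scc[0]=0,scc[1]=?,scc[2]=?,scc[3]=1,scc[4]=?,scc[5]=?)
step 4: low=(low[0]=0,low[1]=1,low[2]=?,low[3]=3,low[4]=?,low[5]=1); scc=(scc[0]=0,scc[1]=2,scc[2]=?,scc[3]=1,scc[4]=?,scc[5]=2)
step 5: low=(low[0]=0,low[1]=1,low[2]=4,low[3]=3,low[4]=?,low[5]=1); scc=(scc[0]=0,scc[1]=2,scc[2]=3,scc[3]=1,scc[4]=?,scc[5]=2)
step 6: low=(low[0]=0,low[1]=1,low[2]=4,low[3]=3,low[4]=5,low[5]=1); scc=(scc[0]=0,scc[1]=2,scc[2]=3,scc[3]=1,scc[4]=4,scc[5]=2)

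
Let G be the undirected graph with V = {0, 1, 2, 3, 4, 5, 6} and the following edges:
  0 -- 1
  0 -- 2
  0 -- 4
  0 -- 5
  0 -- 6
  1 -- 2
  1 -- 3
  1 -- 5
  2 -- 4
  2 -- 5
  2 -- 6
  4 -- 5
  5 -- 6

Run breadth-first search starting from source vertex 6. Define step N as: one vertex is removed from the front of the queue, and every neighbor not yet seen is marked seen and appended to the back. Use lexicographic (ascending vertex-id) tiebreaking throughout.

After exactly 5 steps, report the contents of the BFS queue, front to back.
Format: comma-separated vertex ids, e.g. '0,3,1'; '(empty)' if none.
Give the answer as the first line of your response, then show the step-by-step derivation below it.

4,3

step 1: dequeue 6; queue=[0,2,5]; order=6
step 2: dequeue 0; queue=[2,5,1,4]; order=6,0
step 3: dequeue 2; queue=[5,1,4]; order=6,0,2
step 4: dequeue 5; queue=[1,4]; order=6,0,2,5
step 5: dequeue 1; queue=[4,3]; order=6,0,2,5,1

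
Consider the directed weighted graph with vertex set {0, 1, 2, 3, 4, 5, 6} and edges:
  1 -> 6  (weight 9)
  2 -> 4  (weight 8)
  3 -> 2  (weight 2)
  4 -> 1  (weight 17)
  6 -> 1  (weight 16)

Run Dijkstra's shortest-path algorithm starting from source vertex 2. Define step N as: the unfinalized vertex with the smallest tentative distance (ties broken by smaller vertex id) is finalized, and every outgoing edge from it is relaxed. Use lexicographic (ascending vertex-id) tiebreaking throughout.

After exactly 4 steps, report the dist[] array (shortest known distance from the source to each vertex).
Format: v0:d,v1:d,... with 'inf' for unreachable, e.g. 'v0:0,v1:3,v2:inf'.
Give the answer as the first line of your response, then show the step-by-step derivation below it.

v0:inf,v1:25,v2:0,v3:inf,v4:8,v5:inf,v6:34

step 1: dist = v0:inf,v1:inf,v2:0,v3:inf,v4:8,v5:inf,v6:inf
step 2: dist = v0:inf,v1:25,v2:0,v3:inf,v4:8,v5:inf,v6:inf
step 3: dist = v0:inf,v1:25,v2:0,v3:inf,v4:8,v5:inf,v6:34
step 4: dist = v0:inf,v1:25,v2:0,v3:inf,v4:8,v5:inf,v6:34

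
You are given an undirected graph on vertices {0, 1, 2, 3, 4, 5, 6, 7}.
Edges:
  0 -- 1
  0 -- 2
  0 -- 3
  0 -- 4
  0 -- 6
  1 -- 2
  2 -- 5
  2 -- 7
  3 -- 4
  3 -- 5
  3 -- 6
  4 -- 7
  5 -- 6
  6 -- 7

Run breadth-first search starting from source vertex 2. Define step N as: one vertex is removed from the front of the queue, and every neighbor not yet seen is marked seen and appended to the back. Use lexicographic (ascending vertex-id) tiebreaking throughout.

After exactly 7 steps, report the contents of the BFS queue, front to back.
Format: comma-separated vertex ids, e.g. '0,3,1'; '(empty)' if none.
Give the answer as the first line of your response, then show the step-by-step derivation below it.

6

step 1: dequeue 2; queue=[0,1,5,7]; order=2
step 2: dequeue 0; queue=[1,5,7,3,4,6]; order=2,0
step 3: dequeue 1; queue=[5,7,3,4,6]; order=2,0,1
step 4: dequeue 5; queue=[7,3,4,6]; order=2,0,1,5
step 5: dequeue 7; queue=[3,4,6]; order=2,0,1,5,7
step 6: dequeue 3; queue=[4,6]; order=2,0,1,5,7,3
step 7: dequeue 4; queue=[6]; order=2,0,1,5,7,3,4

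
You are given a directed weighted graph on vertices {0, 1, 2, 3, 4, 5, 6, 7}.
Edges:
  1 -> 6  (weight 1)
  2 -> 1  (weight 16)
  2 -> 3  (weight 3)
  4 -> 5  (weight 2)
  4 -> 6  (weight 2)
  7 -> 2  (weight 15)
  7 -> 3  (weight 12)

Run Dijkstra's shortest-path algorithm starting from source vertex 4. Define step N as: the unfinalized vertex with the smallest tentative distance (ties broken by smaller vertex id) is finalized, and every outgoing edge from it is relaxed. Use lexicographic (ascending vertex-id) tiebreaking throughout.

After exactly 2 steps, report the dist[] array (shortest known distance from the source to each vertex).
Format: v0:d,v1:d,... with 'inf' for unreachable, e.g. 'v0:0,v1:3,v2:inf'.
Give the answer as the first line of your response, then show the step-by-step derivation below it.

v0:inf,v1:inf,v2:inf,v3:inf,v4:0,v5:2,v6:2,v7:inf

step 1: dist = v0:inf,v1:inf,v2:inf,v3:inf,v4:0,v5:2,v6:2,v7:inf
step 2: dist = v0:inf,v1:inf,v2:inf,v3:inf,v4:0,v5:2,v6:2,v7:inf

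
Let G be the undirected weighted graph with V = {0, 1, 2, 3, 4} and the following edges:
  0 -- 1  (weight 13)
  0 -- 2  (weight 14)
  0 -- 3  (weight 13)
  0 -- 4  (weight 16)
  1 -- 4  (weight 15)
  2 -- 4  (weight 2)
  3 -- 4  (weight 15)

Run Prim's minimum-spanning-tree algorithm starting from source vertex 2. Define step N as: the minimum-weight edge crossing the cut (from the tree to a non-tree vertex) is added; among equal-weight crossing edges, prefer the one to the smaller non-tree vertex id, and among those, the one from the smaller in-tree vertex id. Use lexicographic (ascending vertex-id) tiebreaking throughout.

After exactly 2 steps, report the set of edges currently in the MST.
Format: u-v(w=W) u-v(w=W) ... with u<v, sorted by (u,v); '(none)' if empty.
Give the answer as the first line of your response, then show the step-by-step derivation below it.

0-2(w=14) 2-4(w=2)

step 1: add edge 2-4 (w=2); MST = {2-4(w=2)}
step 2: add edge 0-2 (w=14); MST = {0-2(w=14) 2-4(w=2)}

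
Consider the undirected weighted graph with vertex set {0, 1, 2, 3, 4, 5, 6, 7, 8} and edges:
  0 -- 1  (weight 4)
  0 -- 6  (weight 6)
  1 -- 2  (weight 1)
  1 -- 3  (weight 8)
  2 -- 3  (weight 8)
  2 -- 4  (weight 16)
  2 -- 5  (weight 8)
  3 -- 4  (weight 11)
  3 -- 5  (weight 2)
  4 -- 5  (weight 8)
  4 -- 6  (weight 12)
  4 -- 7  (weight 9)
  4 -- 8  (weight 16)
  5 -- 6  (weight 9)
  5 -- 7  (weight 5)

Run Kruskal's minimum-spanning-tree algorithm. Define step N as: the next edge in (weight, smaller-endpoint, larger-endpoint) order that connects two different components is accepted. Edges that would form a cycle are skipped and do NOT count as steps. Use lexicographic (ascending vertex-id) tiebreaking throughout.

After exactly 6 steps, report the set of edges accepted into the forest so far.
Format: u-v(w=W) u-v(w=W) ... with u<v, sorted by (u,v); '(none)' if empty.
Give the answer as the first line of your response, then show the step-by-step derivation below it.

0-1(w=4) 0-6(w=6) 1-2(w=1) 1-3(w=8) 3-5(w=2) 5-7(w=5)

step 1: add edge 1-2 (w=1); MST = {1-2(w=1)}
step 2: add edge 3-5 (w=2); MST = {1-2(w=1) 3-5(w=2)}
step 3: add edge 0-1 (w=4); MST = {0-1(w=4) 1-2(w=1) 3-5(w=2)}
step 4: add edge 5-7 (w=5); MST = {0-1(w=4) 1-2(w=1) 3-5(w=2) 5-7(w=5)}
step 5: add edge 0-6 (w=6); MST = {0-1(w=4) 0-6(w=6) 1-2(w=1) 3-5(w=2) 5-7(w=5)}
step 6: add edge 1-3 (w=8); MST = {0-1(w=4) 0-6(w=6) 1-2(w=1) 1-3(w=8) 3-5(w=2) 5-7(w=5)}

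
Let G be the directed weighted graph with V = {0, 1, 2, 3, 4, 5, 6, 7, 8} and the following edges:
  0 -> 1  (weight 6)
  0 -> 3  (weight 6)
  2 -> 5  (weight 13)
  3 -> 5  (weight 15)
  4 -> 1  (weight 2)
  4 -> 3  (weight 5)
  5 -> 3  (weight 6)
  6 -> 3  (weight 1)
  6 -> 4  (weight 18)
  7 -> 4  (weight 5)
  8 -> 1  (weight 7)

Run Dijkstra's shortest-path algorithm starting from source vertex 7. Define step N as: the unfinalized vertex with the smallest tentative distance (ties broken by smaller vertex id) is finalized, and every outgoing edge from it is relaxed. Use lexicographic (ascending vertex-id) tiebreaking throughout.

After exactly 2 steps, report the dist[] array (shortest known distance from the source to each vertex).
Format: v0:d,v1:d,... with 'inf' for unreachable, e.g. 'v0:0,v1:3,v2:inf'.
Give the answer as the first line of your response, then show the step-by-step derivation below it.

v0:inf,v1:7,v2:inf,v3:10,v4:5,v5:inf,v6:inf,v7:0,v8:inf

step 1: dist = v0:inf,v1:inf,v2:inf,v3:inf,v4:5,v5:inf,v6:inf,v7:0,v8:inf
step 2: dist = v0:inf,v1:7,v2:inf,v3:10,v4:5,v5:inf,v6:inf,v7:0,v8:inf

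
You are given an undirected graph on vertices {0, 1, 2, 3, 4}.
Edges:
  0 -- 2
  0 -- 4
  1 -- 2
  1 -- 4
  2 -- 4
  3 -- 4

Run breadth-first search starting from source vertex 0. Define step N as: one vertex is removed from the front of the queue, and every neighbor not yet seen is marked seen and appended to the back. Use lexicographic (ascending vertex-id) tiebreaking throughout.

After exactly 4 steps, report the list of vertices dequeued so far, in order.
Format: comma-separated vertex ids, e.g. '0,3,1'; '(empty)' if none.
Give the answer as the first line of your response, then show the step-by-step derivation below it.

0,2,4,1

step 1: dequeue 0; queue=[2,4]; order=0
step 2: dequeue 2; queue=[4,1]; order=0,2
step 3: dequeue 4; queue=[1,3]; order=0,2,4
step 4: dequeue 1; queue=[3]; order=0,2,4,1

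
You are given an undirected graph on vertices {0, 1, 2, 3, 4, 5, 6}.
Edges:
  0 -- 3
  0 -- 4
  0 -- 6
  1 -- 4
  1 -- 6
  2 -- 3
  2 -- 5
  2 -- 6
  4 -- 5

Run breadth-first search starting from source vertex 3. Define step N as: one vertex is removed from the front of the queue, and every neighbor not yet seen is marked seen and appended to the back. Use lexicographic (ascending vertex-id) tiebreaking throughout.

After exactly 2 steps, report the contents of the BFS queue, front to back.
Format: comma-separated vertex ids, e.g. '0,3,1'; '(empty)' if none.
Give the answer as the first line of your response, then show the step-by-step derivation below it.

2,4,6

step 1: dequeue 3; queue=[0,2]; order=3
step 2: dequeue 0; queue=[2,4,6]; order=3,0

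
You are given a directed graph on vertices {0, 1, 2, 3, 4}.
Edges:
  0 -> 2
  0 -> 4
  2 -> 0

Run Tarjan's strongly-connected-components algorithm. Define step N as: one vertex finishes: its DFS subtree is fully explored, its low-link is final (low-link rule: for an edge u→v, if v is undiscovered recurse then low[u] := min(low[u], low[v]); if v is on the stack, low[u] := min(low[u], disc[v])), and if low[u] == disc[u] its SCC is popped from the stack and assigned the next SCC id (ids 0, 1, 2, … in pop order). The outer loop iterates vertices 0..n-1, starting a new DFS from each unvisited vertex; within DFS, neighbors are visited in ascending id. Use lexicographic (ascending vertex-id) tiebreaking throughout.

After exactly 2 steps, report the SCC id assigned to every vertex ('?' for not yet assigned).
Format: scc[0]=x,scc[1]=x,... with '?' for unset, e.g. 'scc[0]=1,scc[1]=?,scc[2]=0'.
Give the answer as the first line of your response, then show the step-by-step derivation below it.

scc[0]=?,scc[1]=?,scc[2]=?,scc[3]=?,scc[4]=0

step 1: low=(low[0]=0,low[1]=?,low[2]=0,low[3]=?,low[4]=?); scc=(scc[0]=?,scc[1]=?,scc[2]=?,scc[3]=?,scc[4]=?)
step 2: low=(low[0]=0,low[1]=?,low[2]=0,low[3]=?,low[4]=2); scc=(scc[0]=?,scc[1]=?,scc[2]=?,scc[3]=?,scc[4]=0)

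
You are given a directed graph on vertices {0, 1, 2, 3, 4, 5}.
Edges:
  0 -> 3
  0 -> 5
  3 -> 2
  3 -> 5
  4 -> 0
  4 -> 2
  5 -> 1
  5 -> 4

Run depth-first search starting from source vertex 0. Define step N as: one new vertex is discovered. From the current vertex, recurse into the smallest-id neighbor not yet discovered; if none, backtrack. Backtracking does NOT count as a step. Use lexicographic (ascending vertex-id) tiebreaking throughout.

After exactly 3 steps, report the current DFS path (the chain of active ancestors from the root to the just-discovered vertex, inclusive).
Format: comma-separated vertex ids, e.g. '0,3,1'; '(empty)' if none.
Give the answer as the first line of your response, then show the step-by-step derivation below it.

0,3,2

step 1: discover 0; path=0; order=0
step 2: discover 3; path=0>3; order=0,3
step 3: discover 2; path=0>3>2; order=0,3,2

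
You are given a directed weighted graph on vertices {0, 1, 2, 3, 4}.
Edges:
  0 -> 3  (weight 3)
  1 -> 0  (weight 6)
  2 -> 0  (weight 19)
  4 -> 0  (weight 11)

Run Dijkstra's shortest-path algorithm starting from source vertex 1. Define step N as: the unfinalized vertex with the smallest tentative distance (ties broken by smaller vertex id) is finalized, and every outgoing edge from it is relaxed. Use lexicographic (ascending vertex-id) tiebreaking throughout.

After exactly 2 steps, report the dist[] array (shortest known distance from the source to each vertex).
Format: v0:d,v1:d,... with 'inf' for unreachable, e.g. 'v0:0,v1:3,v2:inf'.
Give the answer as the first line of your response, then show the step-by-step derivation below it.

v0:6,v1:0,v2:inf,v3:9,v4:inf

step 1: dist = v0:6,v1:0,v2:inf,v3:inf,v4:inf
step 2: dist = v0:6,v1:0,v2:inf,v3:9,v4:inf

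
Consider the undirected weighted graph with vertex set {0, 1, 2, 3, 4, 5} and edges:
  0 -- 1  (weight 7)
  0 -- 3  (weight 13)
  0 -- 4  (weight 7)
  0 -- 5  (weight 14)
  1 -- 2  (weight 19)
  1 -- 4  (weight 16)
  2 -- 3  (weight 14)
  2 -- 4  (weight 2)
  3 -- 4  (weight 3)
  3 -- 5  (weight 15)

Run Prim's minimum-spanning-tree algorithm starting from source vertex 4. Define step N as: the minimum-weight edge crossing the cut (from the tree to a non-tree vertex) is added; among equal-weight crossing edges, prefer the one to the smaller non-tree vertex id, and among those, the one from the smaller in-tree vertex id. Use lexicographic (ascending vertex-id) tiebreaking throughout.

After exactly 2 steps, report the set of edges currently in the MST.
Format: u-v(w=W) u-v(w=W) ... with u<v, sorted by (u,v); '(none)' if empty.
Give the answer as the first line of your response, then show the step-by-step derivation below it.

2-4(w=2) 3-4(w=3)

step 1: add edge 2-4 (w=2); MST = {2-4(w=2)}
step 2: add edge 3-4 (w=3); MST = {2-4(w=2) 3-4(w=3)}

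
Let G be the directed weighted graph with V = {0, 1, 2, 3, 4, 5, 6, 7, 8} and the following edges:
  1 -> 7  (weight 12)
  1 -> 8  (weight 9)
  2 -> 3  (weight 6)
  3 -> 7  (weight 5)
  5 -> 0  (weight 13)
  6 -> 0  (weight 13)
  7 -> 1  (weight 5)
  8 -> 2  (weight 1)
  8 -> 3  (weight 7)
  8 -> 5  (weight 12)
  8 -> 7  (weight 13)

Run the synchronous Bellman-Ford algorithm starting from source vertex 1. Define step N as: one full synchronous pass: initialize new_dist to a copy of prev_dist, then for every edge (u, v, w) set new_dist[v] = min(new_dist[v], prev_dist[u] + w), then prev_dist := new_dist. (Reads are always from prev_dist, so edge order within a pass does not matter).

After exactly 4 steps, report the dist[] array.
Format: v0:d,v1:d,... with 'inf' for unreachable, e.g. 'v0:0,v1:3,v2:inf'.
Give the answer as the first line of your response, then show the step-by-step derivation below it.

v0:34,v1:0,v2:10,v3:16,v4:inf,v5:21,v6:inf,v7:12,v8:9

step 1: dist = v0:inf,v1:0,v2:inf,v3:inf,v4:inf,v5:inf,v6:inf,v7:12,v8:9
step 2: dist = v0:inf,v1:0,v2:10,v3:16,v4:inf,v5:21,v6:inf,v7:12,v8:9
step 3: dist = v0:34,v1:0,v2:10,v3:16,v4:inf,v5:21,v6:inf,v7:12,v8:9
step 4: dist = v0:34,v1:0,v2:10,v3:16,v4:inf,v5:21,v6:inf,v7:12,v8:9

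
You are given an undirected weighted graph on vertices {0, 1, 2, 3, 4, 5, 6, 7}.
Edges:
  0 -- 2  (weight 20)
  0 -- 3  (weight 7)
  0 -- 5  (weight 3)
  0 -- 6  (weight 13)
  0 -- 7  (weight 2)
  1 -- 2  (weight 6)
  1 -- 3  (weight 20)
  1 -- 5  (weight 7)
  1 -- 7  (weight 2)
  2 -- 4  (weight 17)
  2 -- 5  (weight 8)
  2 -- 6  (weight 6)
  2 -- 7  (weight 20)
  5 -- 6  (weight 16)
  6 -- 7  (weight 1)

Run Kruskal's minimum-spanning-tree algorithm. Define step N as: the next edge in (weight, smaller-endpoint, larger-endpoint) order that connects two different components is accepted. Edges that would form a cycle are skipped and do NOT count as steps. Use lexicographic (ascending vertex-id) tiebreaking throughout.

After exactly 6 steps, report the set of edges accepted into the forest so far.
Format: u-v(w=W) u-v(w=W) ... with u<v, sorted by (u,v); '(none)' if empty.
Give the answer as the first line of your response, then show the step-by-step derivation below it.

0-3(w=7) 0-5(w=3) 0-7(w=2) 1-2(w=6) 1-7(w=2) 6-7(w=1)

step 1: add edge 6-7 (w=1); MST = {6-7(w=1)}
step 2: add edge 0-7 (w=2); MST = {0-7(w=2) 6-7(w=1)}
step 3: add edge 1-7 (w=2); MST = {0-7(w=2) 1-7(w=2) 6-7(w=1)}
step 4: add edge 0-5 (w=3); MST = {0-5(w=3) 0-7(w=2) 1-7(w=2) 6-7(w=1)}
step 5: add edge 1-2 (w=6); MST = {0-5(w=3) 0-7(w=2) 1-2(w=6) 1-7(w=2) 6-7(w=1)}
step 6: add edge 0-3 (w=7); MST = {0-3(w=7) 0-5(w=3) 0-7(w=2) 1-2(w=6) 1-7(w=2) 6-7(w=1)}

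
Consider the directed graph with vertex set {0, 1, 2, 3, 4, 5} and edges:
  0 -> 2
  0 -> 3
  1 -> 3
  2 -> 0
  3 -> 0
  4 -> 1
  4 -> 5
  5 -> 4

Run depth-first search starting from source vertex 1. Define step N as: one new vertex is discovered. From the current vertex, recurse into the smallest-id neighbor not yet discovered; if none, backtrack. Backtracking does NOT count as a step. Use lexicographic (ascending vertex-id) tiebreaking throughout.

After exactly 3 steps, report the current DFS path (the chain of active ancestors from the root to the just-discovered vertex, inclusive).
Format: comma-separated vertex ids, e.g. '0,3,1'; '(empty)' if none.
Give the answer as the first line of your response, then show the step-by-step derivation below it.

1,3,0

step 1: discover 1; path=1; order=1
step 2: discover 3; path=1>3; order=1,3
step 3: discover 0; path=1>3>0; order=1,3,0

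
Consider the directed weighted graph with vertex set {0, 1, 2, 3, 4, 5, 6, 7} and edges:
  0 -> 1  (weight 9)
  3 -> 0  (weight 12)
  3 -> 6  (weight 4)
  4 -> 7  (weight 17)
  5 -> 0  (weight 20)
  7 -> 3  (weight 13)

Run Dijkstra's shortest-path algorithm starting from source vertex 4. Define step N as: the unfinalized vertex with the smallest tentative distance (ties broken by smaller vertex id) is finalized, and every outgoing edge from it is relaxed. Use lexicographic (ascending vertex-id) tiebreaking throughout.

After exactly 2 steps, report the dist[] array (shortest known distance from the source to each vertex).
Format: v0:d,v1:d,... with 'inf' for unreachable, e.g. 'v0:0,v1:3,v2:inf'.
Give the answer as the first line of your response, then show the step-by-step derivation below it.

v0:inf,v1:inf,v2:inf,v3:30,v4:0,v5:inf,v6:inf,v7:17

step 1: dist = v0:inf,v1:inf,v2:inf,v3:inf,v4:0,v5:inf,v6:inf,v7:17
step 2: dist = v0:inf,v1:inf,v2:inf,v3:30,v4:0,v5:inf,v6:inf,v7:17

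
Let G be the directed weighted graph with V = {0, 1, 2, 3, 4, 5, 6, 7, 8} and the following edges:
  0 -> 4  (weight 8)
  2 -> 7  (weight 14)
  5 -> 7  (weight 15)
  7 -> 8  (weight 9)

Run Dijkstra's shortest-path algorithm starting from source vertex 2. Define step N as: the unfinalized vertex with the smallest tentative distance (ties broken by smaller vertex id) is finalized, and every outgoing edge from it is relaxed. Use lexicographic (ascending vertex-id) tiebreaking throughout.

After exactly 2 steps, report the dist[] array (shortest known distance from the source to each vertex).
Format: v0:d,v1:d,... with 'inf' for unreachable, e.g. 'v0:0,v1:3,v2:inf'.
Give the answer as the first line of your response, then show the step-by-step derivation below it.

v0:inf,v1:inf,v2:0,v3:inf,v4:inf,v5:inf,v6:inf,v7:14,v8:23

step 1: dist = v0:inf,v1:inf,v2:0,v3:inf,v4:inf,v5:inf,v6:inf,v7:14,v8:inf
step 2: dist = v0:inf,v1:inf,v2:0,v3:inf,v4:inf,v5:inf,v6:inf,v7:14,v8:23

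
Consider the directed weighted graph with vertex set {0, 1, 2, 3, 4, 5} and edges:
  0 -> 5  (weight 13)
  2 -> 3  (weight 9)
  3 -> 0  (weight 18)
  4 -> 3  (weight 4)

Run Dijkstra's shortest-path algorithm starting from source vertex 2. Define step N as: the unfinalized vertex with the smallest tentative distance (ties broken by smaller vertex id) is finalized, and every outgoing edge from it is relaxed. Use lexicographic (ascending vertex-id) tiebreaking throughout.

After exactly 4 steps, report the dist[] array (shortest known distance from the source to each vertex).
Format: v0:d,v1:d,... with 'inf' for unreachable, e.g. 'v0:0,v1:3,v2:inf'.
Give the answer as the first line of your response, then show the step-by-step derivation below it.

v0:27,v1:inf,v2:0,v3:9,v4:inf,v5:40

step 1: dist = v0:inf,v1:inf,v2:0,v3:9,v4:inf,v5:inf
step 2: dist = v0:27,v1:inf,v2:0,v3:9,v4:inf,v5:inf
step 3: dist = v0:27,v1:inf,v2:0,v3:9,v4:inf,v5:40
step 4: dist = v0:27,v1:inf,v2:0,v3:9,v4:inf,v5:40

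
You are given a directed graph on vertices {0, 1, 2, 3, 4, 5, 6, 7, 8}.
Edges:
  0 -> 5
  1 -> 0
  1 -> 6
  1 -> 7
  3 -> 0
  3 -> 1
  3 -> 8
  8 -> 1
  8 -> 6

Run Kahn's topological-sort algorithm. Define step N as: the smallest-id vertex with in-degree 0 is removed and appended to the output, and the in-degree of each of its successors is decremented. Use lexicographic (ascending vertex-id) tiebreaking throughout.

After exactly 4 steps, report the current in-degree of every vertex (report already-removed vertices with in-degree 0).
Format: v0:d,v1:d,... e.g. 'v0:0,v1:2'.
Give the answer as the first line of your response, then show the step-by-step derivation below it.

v0:1,v1:0,v2:0,v3:0,v4:0,v5:1,v6:1,v7:1,v8:0

step 1: output 2; order=[2]; indeg=(2,2,0,0,0,1,2,1,1)
step 2: output 3; order=[2,3]; indeg=(1,1,0,0,0,1,2,1,0)
step 3: output 4; order=[2,3,4]; indeg=(1,1,0,0,0,1,2,1,0)
step 4: output 8; order=[2,3,4,8]; indeg=(1,0,0,0,0,1,1,1,0)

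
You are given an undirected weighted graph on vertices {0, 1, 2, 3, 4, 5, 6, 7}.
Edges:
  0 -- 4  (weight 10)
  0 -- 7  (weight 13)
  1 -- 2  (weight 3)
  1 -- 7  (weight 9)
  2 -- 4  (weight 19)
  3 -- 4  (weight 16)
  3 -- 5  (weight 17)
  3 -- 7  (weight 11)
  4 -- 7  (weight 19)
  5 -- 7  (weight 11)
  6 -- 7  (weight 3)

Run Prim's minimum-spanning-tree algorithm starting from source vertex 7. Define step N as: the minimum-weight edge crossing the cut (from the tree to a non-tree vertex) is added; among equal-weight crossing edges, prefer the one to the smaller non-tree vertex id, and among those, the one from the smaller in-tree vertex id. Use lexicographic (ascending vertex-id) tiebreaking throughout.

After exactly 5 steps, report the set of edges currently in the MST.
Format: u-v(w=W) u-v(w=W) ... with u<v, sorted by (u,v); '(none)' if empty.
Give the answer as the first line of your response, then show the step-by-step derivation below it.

1-2(w=3) 1-7(w=9) 3-7(w=11) 5-7(w=11) 6-7(w=3)

step 1: add edge 6-7 (w=3); MST = {6-7(w=3)}
step 2: add edge 1-7 (w=9); MST = {1-7(w=9) 6-7(w=3)}
step 3: add edge 1-2 (w=3); MST = {1-2(w=3) 1-7(w=9) 6-7(w=3)}
step 4: add edge 3-7 (w=11); MST = {1-2(w=3) 1-7(w=9) 3-7(w=11) 6-7(w=3)}
step 5: add edge 5-7 (w=11); MST = {1-2(w=3) 1-7(w=9) 3-7(w=11) 5-7(w=11) 6-7(w=3)}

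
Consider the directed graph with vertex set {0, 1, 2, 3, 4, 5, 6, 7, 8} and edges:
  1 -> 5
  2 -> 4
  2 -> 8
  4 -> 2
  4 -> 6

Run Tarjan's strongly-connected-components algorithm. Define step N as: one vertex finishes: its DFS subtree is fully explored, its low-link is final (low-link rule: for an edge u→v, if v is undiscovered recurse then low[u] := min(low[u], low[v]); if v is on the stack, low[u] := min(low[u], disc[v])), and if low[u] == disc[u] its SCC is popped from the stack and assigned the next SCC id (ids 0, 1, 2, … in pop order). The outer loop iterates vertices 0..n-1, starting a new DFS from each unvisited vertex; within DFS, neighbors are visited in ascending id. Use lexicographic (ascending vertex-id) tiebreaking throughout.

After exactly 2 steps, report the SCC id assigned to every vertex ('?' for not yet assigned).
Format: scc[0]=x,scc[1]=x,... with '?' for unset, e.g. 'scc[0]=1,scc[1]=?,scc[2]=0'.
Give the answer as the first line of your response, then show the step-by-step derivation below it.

scc[0]=0,scc[1]=?,scc[2]=?,scc[3]=?,scc[4]=?,scc[5]=1,scc[6]=?,scc[7]=?,scc[8]=?

step 1: low=(low[0]=0,low[1]=?,low[2]=?,low[3]=?,low[4]=?,low[5]=?,low[6]=?,low[7]=?,low[8]=?); scc=(scc[0]=0,scc[1]=?,scc[2]=?,scc[3]=?,scc[4]=?,scc[5]=?,scc[6]=?,scc[7]=?,scc[8]=?)
step 2: low=(low[0]=0,low[1]=1,low[2]=?,low[3]=?,low[4]=?,low[5]=2,low[6]=?,low[7]=?,low[8]=?); scc=(scc[0]=0,scc[1]=?,scc[2]=?,scc[3]=?,scc[4]=?,scc[5]=1,scc[6]=?,scc[7]=?,scc[8]=?)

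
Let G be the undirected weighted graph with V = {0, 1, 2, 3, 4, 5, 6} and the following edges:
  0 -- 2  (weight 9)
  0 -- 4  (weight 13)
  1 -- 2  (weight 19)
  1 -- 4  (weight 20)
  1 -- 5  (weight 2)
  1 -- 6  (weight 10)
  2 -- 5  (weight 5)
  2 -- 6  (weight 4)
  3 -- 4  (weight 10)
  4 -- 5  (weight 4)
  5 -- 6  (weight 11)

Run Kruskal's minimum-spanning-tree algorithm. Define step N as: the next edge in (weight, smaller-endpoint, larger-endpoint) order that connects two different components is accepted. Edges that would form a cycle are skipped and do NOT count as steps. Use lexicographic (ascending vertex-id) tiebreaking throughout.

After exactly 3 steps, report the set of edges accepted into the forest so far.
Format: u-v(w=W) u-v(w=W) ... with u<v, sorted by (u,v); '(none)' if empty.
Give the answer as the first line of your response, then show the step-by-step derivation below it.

1-5(w=2) 2-6(w=4) 4-5(w=4)

step 1: add edge 1-5 (w=2); MST = {1-5(w=2)}
step 2: add edge 2-6 (w=4); MST = {1-5(w=2) 2-6(w=4)}
step 3: add edge 4-5 (w=4); MST = {1-5(w=2) 2-6(w=4) 4-5(w=4)}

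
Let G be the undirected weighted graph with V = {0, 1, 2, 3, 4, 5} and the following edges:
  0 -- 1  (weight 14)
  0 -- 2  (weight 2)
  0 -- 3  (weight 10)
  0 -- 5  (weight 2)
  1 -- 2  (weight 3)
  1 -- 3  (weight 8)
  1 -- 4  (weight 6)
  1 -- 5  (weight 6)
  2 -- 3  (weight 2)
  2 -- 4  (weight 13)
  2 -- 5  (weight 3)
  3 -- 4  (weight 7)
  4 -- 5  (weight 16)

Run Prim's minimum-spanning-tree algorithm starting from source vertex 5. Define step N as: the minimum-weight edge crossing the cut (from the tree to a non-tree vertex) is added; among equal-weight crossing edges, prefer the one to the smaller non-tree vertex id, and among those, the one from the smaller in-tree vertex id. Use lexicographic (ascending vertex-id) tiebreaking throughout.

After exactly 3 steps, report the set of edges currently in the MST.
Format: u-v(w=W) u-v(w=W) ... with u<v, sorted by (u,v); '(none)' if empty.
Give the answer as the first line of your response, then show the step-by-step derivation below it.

0-2(w=2) 0-5(w=2) 2-3(w=2)

step 1: add edge 0-5 (w=2); MST = {0-5(w=2)}
step 2: add edge 0-2 (w=2); MST = {0-2(w=2) 0-5(w=2)}
step 3: add edge 2-3 (w=2); MST = {0-2(w=2) 0-5(w=2) 2-3(w=2)}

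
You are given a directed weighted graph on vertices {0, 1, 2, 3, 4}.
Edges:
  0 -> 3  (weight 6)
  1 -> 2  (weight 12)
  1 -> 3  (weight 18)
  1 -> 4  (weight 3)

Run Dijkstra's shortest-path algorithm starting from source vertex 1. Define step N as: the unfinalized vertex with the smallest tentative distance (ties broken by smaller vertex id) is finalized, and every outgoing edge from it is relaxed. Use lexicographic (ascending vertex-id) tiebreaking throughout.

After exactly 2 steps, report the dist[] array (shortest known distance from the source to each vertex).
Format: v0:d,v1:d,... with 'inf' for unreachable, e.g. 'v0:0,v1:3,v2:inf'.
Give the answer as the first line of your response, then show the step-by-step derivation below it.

v0:inf,v1:0,v2:12,v3:18,v4:3

step 1: dist = v0:inf,v1:0,v2:12,v3:18,v4:3
step 2: dist = v0:inf,v1:0,v2:12,v3:18,v4:3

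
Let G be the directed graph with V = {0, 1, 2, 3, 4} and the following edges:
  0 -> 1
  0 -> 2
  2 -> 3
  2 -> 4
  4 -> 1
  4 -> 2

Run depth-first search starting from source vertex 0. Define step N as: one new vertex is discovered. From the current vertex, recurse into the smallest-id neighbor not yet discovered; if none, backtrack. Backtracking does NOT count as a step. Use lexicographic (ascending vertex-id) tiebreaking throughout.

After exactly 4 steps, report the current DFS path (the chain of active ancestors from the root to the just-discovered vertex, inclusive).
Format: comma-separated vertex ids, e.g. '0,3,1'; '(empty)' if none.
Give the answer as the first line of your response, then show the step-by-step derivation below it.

0,2,3

step 1: discover 0; path=0; order=0
step 2: discover 1; path=0>1; order=0,1
step 3: discover 2; path=0>2; order=0,1,2
step 4: discover 3; path=0>2>3; order=0,1,2,3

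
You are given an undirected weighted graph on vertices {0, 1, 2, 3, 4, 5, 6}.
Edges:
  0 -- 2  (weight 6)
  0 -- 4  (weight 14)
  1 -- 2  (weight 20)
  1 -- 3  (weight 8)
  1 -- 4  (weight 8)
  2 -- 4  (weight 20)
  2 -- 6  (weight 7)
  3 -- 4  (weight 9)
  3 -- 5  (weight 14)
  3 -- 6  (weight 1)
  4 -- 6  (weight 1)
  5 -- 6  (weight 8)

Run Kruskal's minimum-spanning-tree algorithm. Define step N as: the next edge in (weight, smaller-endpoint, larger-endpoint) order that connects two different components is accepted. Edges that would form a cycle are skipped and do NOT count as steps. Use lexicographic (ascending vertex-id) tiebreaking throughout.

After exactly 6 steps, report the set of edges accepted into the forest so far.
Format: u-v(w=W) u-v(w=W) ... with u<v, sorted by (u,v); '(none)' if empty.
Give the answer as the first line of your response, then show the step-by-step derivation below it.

0-2(w=6) 1-3(w=8) 2-6(w=7) 3-6(w=1) 4-6(w=1) 5-6(w=8)

step 1: add edge 3-6 (w=1); MST = {3-6(w=1)}
step 2: add edge 4-6 (w=1); MST = {3-6(w=1) 4-6(w=1)}
step 3: add edge 0-2 (w=6); MST = {0-2(w=6) 3-6(w=1) 4-6(w=1)}
step 4: add edge 2-6 (w=7); MST = {0-2(w=6) 2-6(w=7) 3-6(w=1) 4-6(w=1)}
step 5: add edge 1-3 (w=8); MST = {0-2(w=6) 1-3(w=8) 2-6(w=7) 3-6(w=1) 4-6(w=1)}
step 6: add edge 5-6 (w=8); MST = {0-2(w=6) 1-3(w=8) 2-6(w=7) 3-6(w=1) 4-6(w=1) 5-6(w=8)}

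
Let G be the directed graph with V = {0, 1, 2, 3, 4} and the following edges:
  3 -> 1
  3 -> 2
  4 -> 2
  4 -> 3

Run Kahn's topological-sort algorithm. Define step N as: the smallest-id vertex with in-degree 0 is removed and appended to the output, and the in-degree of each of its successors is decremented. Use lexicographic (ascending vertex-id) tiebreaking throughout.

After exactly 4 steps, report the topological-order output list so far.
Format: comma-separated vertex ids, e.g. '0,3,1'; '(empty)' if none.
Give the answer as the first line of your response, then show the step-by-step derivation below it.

0,4,3,1

step 1: output 0; order=[0]; indeg=(0,1,2,1,0)
step 2: output 4; order=[0,4]; indeg=(0,1,1,0,0)
step 3: output 3; order=[0,4,3]; indeg=(0,0,0,0,0)
step 4: output 1; order=[0,4,3,1]; indeg=(0,0,0,0,0)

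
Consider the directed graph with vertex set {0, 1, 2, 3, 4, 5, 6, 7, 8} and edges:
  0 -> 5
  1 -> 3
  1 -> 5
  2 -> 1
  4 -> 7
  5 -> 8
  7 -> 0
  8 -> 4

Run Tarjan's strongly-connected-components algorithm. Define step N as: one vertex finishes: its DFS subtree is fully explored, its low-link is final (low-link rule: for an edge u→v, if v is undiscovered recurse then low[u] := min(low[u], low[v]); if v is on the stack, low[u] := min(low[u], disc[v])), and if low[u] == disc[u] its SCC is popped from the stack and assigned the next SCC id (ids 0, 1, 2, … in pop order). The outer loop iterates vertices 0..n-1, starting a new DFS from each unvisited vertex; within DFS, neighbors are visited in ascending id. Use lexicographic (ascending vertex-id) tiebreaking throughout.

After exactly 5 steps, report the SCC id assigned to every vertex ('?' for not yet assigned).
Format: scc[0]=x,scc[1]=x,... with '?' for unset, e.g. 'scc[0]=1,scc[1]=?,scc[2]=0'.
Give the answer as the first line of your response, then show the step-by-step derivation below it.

scc[0]=0,scc[1]=?,scc[2]=?,scc[3]=?,scc[4]=0,scc[5]=0,scc[6]=?,scc[7]=0,scc[8]=0

step 1: low=(low[0]=0,low[1]=?,low[2]=?,low[3]=?,low[4]=3,low[5]=1,low[6]=?,low[7]=0,low[8]=2); scc=(scc[0]=?,scc[1]=?,scc[2]=?,scc[3]=?,scc[4]=?,scc[5]=?,scc[6]=?,scc[7]=?,scc[8]=?)
step 2: low=(low[0]=0,low[1]=?,low[2]=?,low[3]=?,low[4]=0,low[5]=1,low[6]=?,low[7]=0,low[8]=2); scc=(scc[0]=?,scc[1]=?,scc[2]=?,scc[3]=?,scc[4]=?,scc[5]=?,scc[6]=?,scc[7]=?,scc[8]=?)
step 3: low=(low[0]=0,low[1]=?,low[2]=?,low[3]=?,low[4]=0,low[5]=1,low[6]=?,low[7]=0,low[8]=0); scc=(scc[0]=?,scc[1]=?,scc[2]=?,scc[3]=?,scc[4]=?,scc[5]=?,scc[6]=?,scc[7]=?,scc[8]=?)
step 4: low=(low[0]=0,low[1]=?,low[2]=?,low[3]=?,low[4]=0,low[5]=0,low[6]=?,low[7]=0,low[8]=0); scc=(scc[0]=?,scc[1]=?,scc[2]=?,scc[3]=?,scc[4]=?,scc[5]=?,scc[6]=?,scc[7]=?,scc[8]=?)
step 5: low=(low[0]=0,low[1]=?,low[2]=?,low[3]=?,low[4]=0,low[5]=0,low[6]=?,low[7]=0,low[8]=0); scc=(scc[0]=0,scc[1]=?,scc[2]=?,scc[3]=?,scc[4]=0,scc[5]=0,scc[6]=?,scc[7]=0,scc[8]=0)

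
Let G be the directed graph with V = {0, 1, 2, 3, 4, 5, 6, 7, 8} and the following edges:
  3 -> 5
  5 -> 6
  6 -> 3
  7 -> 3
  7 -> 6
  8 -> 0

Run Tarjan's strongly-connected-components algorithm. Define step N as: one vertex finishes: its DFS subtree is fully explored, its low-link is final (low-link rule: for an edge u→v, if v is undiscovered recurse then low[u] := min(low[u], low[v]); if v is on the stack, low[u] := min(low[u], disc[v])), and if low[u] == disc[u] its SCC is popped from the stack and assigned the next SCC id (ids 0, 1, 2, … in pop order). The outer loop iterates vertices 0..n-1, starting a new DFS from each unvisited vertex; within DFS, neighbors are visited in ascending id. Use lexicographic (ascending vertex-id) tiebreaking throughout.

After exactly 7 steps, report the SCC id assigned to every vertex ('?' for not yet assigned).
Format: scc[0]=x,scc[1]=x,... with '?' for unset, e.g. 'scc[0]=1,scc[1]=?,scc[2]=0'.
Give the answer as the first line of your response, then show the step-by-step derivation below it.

scc[0]=0,scc[1]=1,scc[2]=2,scc[3]=3,scc[4]=4,scc[5]=3,scc[6]=3,scc[7]=?,scc[8]=?

step 1: low=(low[0]=0,low[1]=?,low[2]=?,low[3]=?,low[4]=?,low[5]=?,low[6]=?,low[7]=?,low[8]=?); scc=(scc[0]=0,scc[1]=?,scc[2]=?,scc[3]=?,scc[4]=?,scc[5]=?,scc[6]=?,scc[7]=?,scc[8]=?)
step 2: low=(low[0]=0,low[1]=1,low[2]=?,low[3]=?,low[4]=?,low[5]=?,low[6]=?,low[7]=?,low[8]=?); scc=(scc[0]=0,scc[1]=1,scc[2]=?,scc[3]=?,scc[4]=?,scc[5]=?,scc[6]=?,scc[7]=?,scc[8]=?)
step 3: low=(low[0]=0,low[1]=1,low[2]=2,low[3]=?,low[4]=?,low[5]=?,low[6]=?,low[7]=?,low[8]=?); scc=(scc[0]=0,scc[1]=1,scc[2]=2,scc[3]=?,scc[4]=?,scc[5]=?,scc[6]=?,scc[7]=?,scc[8]=?)
step 4: low=(low[0]=0,low[1]=1,low[2]=2,low[3]=3,low[4]=?,low[5]=4,low[6]=3,low[7]=?,low[8]=?); scc=(scc[0]=0,scc[1]=1,scc[2]=2,scc[3]=?,scc[4]=?,scc[5]=?,scc[6]=?,scc[7]=?,scc[8]=?)
step 5: low=(low[0]=0,low[1]=1,low[2]=2,low[3]=3,low[4]=?,low[5]=3,low[6]=3,low[7]=?,low[8]=?); scc=(scc[0]=0,scc[1]=1,scc[2]=2,scc[3]=?,scc[4]=?,scc[5]=?,scc[6]=?,scc[7]=?,scc[8]=?)
step 6: low=(low[0]=0,low[1]=1,low[2]=2,low[3]=3,low[4]=?,low[5]=3,low[6]=3,low[7]=?,low[8]=?); scc=(scc[0]=0,scc[1]=1,scc[2]=2,scc[3]=3,scc[4]=?,scc[5]=3,scc[6]=3,scc[7]=?,scc[8]=?)
step 7: low=(low[0]=0,low[1]=1,low[2]=2,low[3]=3,low[4]=6,low[5]=3,low[6]=3,low[7]=?,low[8]=?); scc=(scc[0]=0,scc[1]=1,scc[2]=2,scc[3]=3,scc[4]=4,scc[5]=3,scc[6]=3,scc[7]=?,scc[8]=?)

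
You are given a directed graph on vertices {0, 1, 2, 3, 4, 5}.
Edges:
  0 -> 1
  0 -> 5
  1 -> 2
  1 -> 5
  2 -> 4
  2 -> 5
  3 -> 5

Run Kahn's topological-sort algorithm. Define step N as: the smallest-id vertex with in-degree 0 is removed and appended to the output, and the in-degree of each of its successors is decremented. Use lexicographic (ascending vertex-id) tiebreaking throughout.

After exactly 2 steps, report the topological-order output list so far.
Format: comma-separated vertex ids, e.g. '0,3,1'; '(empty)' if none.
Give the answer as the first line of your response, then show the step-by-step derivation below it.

0,1

step 1: output 0; order=[0]; indeg=(0,0,1,0,1,3)
step 2: output 1; order=[0,1]; indeg=(0,0,0,0,1,2)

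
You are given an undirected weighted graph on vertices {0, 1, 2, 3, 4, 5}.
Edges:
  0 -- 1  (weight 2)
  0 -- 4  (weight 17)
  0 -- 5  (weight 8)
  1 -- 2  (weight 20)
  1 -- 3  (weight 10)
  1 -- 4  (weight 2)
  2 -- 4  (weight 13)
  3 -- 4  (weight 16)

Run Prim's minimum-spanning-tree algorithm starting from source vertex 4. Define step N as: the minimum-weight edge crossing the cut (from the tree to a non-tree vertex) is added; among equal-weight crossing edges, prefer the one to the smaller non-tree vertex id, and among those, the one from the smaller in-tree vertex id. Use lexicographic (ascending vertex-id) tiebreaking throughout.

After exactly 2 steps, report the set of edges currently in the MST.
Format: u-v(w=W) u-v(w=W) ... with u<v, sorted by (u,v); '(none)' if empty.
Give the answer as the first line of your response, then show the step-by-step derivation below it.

0-1(w=2) 1-4(w=2)

step 1: add edge 1-4 (w=2); MST = {1-4(w=2)}
step 2: add edge 0-1 (w=2); MST = {0-1(w=2) 1-4(w=2)}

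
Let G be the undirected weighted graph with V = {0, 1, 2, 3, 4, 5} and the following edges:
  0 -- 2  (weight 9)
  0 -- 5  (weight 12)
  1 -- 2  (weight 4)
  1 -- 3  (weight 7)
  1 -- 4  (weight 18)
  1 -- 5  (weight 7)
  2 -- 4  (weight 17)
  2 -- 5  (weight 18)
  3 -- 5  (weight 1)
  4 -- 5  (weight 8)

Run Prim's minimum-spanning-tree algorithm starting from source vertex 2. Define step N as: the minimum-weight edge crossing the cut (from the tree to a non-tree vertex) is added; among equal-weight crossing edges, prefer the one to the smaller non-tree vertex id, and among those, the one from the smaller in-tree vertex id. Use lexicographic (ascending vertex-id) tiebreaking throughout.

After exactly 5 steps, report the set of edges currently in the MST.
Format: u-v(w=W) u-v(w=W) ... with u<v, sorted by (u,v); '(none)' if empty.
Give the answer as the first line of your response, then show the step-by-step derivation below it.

0-2(w=9) 1-2(w=4) 1-3(w=7) 3-5(w=1) 4-5(w=8)

step 1: add edge 1-2 (w=4); MST = {1-2(w=4)}
step 2: add edge 1-3 (w=7); MST = {1-2(w=4) 1-3(w=7)}
step 3: add edge 3-5 (w=1); MST = {1-2(w=4) 1-3(w=7) 3-5(w=1)}
step 4: add edge 4-5 (w=8); MST = {1-2(w=4) 1-3(w=7) 3-5(w=1) 4-5(w=8)}
step 5: add edge 0-2 (w=9); MST = {0-2(w=9) 1-2(w=4) 1-3(w=7) 3-5(w=1) 4-5(w=8)}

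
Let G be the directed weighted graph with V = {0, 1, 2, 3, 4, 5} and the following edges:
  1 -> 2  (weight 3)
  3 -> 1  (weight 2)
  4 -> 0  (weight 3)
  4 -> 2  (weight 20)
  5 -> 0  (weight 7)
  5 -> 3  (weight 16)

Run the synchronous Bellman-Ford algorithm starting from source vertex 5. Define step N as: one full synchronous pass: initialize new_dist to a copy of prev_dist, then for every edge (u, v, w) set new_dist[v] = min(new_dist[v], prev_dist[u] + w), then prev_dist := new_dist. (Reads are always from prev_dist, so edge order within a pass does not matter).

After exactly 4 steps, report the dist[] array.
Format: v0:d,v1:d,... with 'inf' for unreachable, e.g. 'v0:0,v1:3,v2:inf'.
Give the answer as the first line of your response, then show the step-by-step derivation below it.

v0:7,v1:18,v2:21,v3:16,v4:inf,v5:0

step 1: dist = v0:7,v1:inf,v2:inf,v3:16,v4:inf,v5:0
step 2: dist = v0:7,v1:18,v2:inf,v3:16,v4:inf,v5:0
step 3: dist = v0:7,v1:18,v2:21,v3:16,v4:inf,v5:0
step 4: dist = v0:7,v1:18,v2:21,v3:16,v4:inf,v5:0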